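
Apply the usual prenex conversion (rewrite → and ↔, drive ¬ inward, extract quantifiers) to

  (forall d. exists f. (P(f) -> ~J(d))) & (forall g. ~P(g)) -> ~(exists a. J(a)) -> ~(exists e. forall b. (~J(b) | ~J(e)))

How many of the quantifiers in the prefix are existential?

4

Eliminate → and ↔ using ¬ and ∨.
  ~((forall d. exists f. (~P(f) | ~J(d))) & (forall g. ~P(g))) | ~~(exists a. J(a)) | ~(exists e. forall b. (~J(b) | ~J(e)))
Drive negations inward (¬∀x A ≡ ∃x ¬A, ¬∃x A ≡ ∀x ¬A, De Morgan for ∧/∨):
  (exists d. forall f. (P(f) & J(d))) | (exists g. P(g)) | (exists a. J(a)) | (forall e. exists b. (J(b) & J(e)))
All bound variables are already distinct, so no renaming is needed.
Extract every quantifier outward, since the variables are now distinct and don't occur free across branches:
  exists d. forall f. exists g. exists a. forall e. exists b. (P(f) & J(d) | P(g) | J(a) | J(b) & J(e))
The prefix is exists d forall f exists g exists a forall e exists b: 2 universal, 4 existential.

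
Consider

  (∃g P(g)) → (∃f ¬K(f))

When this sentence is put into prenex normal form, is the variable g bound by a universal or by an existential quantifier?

First replace A → B with ¬A ∨ B.
  ¬(∃g P(g)) ∨ (∃f ¬K(f))
Drive negations inward (¬∀x A ≡ ∃x ¬A, ¬∃x A ≡ ∀x ¬A, De Morgan for ∧/∨):
  (∀g ¬P(g)) ∨ (∃f ¬K(f))
All bound variables are already distinct, so no renaming is needed.
Extract every quantifier outward, since the variables are now distinct and don't occur free across branches:
  ∀g ∃f (¬P(g) ∨ ¬K(f))
The quantifier ∃g sits under an odd number of negations (counting the antecedent side of each →), so it flips to ∀g.

universal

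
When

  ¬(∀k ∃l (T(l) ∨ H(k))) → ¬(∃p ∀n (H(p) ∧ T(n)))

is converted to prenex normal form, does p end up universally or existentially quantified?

First replace A → B with ¬A ∨ B.
  ¬¬(∀k ∃l (T(l) ∨ H(k))) ∨ ¬(∃p ∀n (H(p) ∧ T(n)))
Drive negations inward (¬∀x A ≡ ∃x ¬A, ¬∃x A ≡ ∀x ¬A, De Morgan for ∧/∨):
  (∀k ∃l (T(l) ∨ H(k))) ∨ (∀p ∃n (¬H(p) ∨ ¬T(n)))
Finally move all quantifiers to the prefix:
  ∀k ∃l ∀p ∃n (T(l) ∨ H(k) ∨ ¬H(p) ∨ ¬T(n))
The quantifier ∃p sits under an odd number of negations (counting the antecedent side of each →), so it flips to ∀p.

universal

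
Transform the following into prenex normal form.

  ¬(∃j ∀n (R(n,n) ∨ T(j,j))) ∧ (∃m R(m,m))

Move each ¬ inward, flipping quantifiers it crosses:
  (∀j ∃n (¬R(n,n) ∧ ¬T(j,j))) ∧ (∃m R(m,m))
All bound variables are already distinct, so no renaming is needed.
Extract every quantifier outward, since the variables are now distinct and don't occur free across branches:
  ∀j ∃n ∃m (¬R(n,n) ∧ ¬T(j,j) ∧ R(m,m))

∀j ∃n ∃m (¬R(n,n) ∧ ¬T(j,j) ∧ R(m,m))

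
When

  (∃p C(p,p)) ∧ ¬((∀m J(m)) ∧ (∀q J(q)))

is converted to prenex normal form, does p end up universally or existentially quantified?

existential

Move each ¬ inward, flipping quantifiers it crosses:
  (∃p C(p,p)) ∧ ((∃m ¬J(m)) ∨ (∃q ¬J(q)))
All bound variables are already distinct, so no renaming is needed.
Extract every quantifier outward, since the variables are now distinct and don't occur free across branches:
  ∃p ∃m ∃q (C(p,p) ∧ (¬J(m) ∨ ¬J(q)))
The quantifier ∃p sits under an even number of negations, so it remains existential.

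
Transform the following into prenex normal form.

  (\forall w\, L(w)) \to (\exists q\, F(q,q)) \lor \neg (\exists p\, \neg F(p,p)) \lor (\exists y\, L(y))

\exists w\, \exists q\, \forall p\, \exists y\, (\neg L(w) \lor F(q,q) \lor F(p,p) \lor L(y))

Eliminate → and ↔ using ¬ and ∨.
  \neg (\forall w\, L(w)) \lor (\exists q\, F(q,q)) \lor \neg (\exists p\, \neg F(p,p)) \lor (\exists y\, L(y))
Drive negations inward (¬∀x A ≡ ∃x ¬A, ¬∃x A ≡ ∀x ¬A, De Morgan for ∧/∨):
  (\exists w\, \neg L(w)) \lor (\exists q\, F(q,q)) \lor (\forall p\, F(p,p)) \lor (\exists y\, L(y))
All bound variables are already distinct, so no renaming is needed.
Extract every quantifier outward, since the variables are now distinct and don't occur free across branches:
  \exists w\, \exists q\, \forall p\, \exists y\, (\neg L(w) \lor F(q,q) \lor F(p,p) \lor L(y))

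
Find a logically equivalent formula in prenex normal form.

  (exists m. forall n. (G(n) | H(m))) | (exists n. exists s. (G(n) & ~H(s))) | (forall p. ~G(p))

Rename bound variables to avoid capture: n↦y.
  (exists m. forall n. (G(n) | H(m))) | (exists y. exists s. (G(y) & ~H(s))) | (forall p. ~G(p))
Finally move all quantifiers to the prefix:
  exists m. forall n. exists y. exists s. forall p. (G(n) | H(m) | G(y) & ~H(s) | ~G(p))

exists m. forall n. exists y. exists s. forall p. (G(n) | H(m) | G(y) & ~H(s) | ~G(p))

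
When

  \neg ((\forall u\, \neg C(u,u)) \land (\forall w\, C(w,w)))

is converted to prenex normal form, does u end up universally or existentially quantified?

existential

Move each ¬ inward, flipping quantifiers it crosses:
  (\exists u\, C(u,u)) \lor (\exists w\, \neg C(w,w))
All bound variables are already distinct, so no renaming is needed.
Pull the quantifiers to the front (each side's bound variable is not free in the other side):
  \exists u\, \exists w\, (C(u,u) \lor \neg C(w,w))
The quantifier \forall u sits under an odd number of negations, so it flips to \exists u.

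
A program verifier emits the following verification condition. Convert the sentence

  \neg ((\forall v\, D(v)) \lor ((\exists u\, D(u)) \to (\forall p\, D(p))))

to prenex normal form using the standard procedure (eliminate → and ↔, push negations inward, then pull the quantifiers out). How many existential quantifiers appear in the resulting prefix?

Eliminate → and ↔ using ¬ and ∨.
  \neg ((\forall v\, D(v)) \lor \neg (\exists u\, D(u)) \lor (\forall p\, D(p)))
Push ¬ through the quantifiers and connectives to reach negation normal form:
  (\exists v\, \neg D(v)) \land (\exists u\, D(u)) \land (\exists p\, \neg D(p))
Finally move all quantifiers to the prefix:
  \exists v\, \exists u\, \exists p\, (\neg D(v) \land D(u) \land \neg D(p))
The prefix is \exists v \exists u \exists p: 0 universal, 3 existential.

3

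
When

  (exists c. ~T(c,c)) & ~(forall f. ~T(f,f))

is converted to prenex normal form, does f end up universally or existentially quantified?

Push ¬ through the quantifiers and connectives to reach negation normal form:
  (exists c. ~T(c,c)) & (exists f. T(f,f))
Pull the quantifiers to the front (each side's bound variable is not free in the other side):
  exists c. exists f. (~T(c,c) & T(f,f))
The quantifier forall f sits under an odd number of negations, so it flips to exists f.

existential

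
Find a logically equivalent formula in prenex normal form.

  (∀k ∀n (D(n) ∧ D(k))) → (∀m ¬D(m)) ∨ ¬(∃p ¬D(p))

Rewrite implications/biconditionals: A → B as ¬A ∨ B.
  ¬(∀k ∀n (D(n) ∧ D(k))) ∨ (∀m ¬D(m)) ∨ ¬(∃p ¬D(p))
Move each ¬ inward, flipping quantifiers it crosses:
  (∃k ∃n (¬D(n) ∨ ¬D(k))) ∨ (∀m ¬D(m)) ∨ (∀p D(p))
Finally move all quantifiers to the prefix:
  ∃k ∃n ∀m ∀p (¬D(n) ∨ ¬D(k) ∨ ¬D(m) ∨ D(p))

∃k ∃n ∀m ∀p (¬D(n) ∨ ¬D(k) ∨ ¬D(m) ∨ D(p))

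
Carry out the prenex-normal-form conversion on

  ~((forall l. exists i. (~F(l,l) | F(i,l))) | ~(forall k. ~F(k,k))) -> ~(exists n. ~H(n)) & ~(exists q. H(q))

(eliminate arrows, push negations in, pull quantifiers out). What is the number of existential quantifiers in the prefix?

Rewrite implications/biconditionals: A → B as ¬A ∨ B.
  ~~((forall l. exists i. (~F(l,l) | F(i,l))) | ~(forall k. ~F(k,k))) | ~(exists n. ~H(n)) & ~(exists q. H(q))
Push ¬ through the quantifiers and connectives to reach negation normal form:
  (forall l. exists i. (~F(l,l) | F(i,l))) | (exists k. F(k,k)) | (forall n. H(n)) & (forall q. ~H(q))
All bound variables are already distinct, so no renaming is needed.
Pull the quantifiers to the front (each side's bound variable is not free in the other side):
  forall l. exists i. exists k. forall n. forall q. (~F(l,l) | F(i,l) | F(k,k) | H(n) & ~H(q))
The prefix is forall l exists i exists k forall n forall q: 3 universal, 2 existential.

2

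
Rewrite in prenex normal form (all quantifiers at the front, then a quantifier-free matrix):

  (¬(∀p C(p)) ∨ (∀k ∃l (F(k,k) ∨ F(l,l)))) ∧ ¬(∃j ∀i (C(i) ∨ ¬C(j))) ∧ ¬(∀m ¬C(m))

Move each ¬ inward, flipping quantifiers it crosses:
  ((∃p ¬C(p)) ∨ (∀k ∃l (F(k,k) ∨ F(l,l)))) ∧ (∀j ∃i (¬C(i) ∧ C(j))) ∧ (∃m C(m))
All bound variables are already distinct, so no renaming is needed.
Pull the quantifiers to the front (each side's bound variable is not free in the other side):
  ∃p ∀k ∃l ∀j ∃i ∃m ((¬C(p) ∨ F(k,k) ∨ F(l,l)) ∧ ¬C(i) ∧ C(j) ∧ C(m))

∃p ∀k ∃l ∀j ∃i ∃m ((¬C(p) ∨ F(k,k) ∨ F(l,l)) ∧ ¬C(i) ∧ C(j) ∧ C(m))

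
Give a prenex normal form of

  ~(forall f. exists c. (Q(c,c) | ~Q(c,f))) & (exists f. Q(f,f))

Drive negations inward (¬∀x A ≡ ∃x ¬A, ¬∃x A ≡ ∀x ¬A, De Morgan for ∧/∨):
  (exists f. forall c. (~Q(c,c) & Q(c,f))) & (exists f. Q(f,f))
Rename bound variables to avoid capture: f↦b.
  (exists f. forall c. (~Q(c,c) & Q(c,f))) & (exists b. Q(b,b))
Finally move all quantifiers to the prefix:
  exists f. forall c. exists b. (~Q(c,c) & Q(c,f) & Q(b,b))

exists f. forall c. exists b. (~Q(c,c) & Q(c,f) & Q(b,b))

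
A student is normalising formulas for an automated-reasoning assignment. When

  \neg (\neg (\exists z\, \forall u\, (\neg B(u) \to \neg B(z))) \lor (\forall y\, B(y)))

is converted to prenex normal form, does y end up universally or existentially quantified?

existential

Eliminate → and ↔ using ¬ and ∨.
  \neg (\neg (\exists z\, \forall u\, (\neg \neg B(u) \lor \neg B(z))) \lor (\forall y\, B(y)))
Move each ¬ inward, flipping quantifiers it crosses:
  (\exists z\, \forall u\, (B(u) \lor \neg B(z))) \land (\exists y\, \neg B(y))
All bound variables are already distinct, so no renaming is needed.
Finally move all quantifiers to the prefix:
  \exists z\, \forall u\, \exists y\, ((B(u) \lor \neg B(z)) \land \neg B(y))
The quantifier \forall y sits under an odd number of negations (counting the antecedent side of each →), so it flips to \exists y.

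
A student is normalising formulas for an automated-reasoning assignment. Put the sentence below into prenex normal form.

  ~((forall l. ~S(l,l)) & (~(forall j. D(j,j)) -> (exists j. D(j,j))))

Rewrite implications/biconditionals: A → B as ¬A ∨ B.
  ~((forall l. ~S(l,l)) & (~~(forall j. D(j,j)) | (exists j. D(j,j))))
Move each ¬ inward, flipping quantifiers it crosses:
  (exists l. S(l,l)) | (exists j. ~D(j,j)) & (forall j. ~D(j,j))
Standardize variables apart so no two quantifiers bind the same name: j↦z.
  (exists l. S(l,l)) | (exists j. ~D(j,j)) & (forall z. ~D(z,z))
Pull the quantifiers to the front (each side's bound variable is not free in the other side):
  exists l. exists j. forall z. (S(l,l) | ~D(j,j) & ~D(z,z))

exists l. exists j. forall z. (S(l,l) | ~D(j,j) & ~D(z,z))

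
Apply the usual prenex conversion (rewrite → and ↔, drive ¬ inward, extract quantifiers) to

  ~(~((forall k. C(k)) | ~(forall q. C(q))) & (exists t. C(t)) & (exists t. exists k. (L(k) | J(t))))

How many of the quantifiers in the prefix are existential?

Drive negations inward (¬∀x A ≡ ∃x ¬A, ¬∃x A ≡ ∀x ¬A, De Morgan for ∧/∨):
  (forall k. C(k)) | (exists q. ~C(q)) | (forall t. ~C(t)) | (forall t. forall k. (~L(k) & ~J(t)))
Give each quantifier a distinct variable: t↦x, k↦u1.
  (forall k. C(k)) | (exists q. ~C(q)) | (forall t. ~C(t)) | (forall x. forall u1. (~L(u1) & ~J(x)))
Extract every quantifier outward, since the variables are now distinct and don't occur free across branches:
  forall k. exists q. forall t. forall x. forall u1. (C(k) | ~C(q) | ~C(t) | ~L(u1) & ~J(x))
The prefix is forall k exists q forall t forall x forall u1: 4 universal, 1 existential.

1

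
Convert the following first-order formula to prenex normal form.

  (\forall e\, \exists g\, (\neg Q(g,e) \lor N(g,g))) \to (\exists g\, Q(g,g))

\exists e\, \forall g\, \exists v1\, (Q(g,e) \land \neg N(g,g) \lor Q(v1,v1))

Eliminate → and ↔ using ¬ and ∨.
  \neg (\forall e\, \exists g\, (\neg Q(g,e) \lor N(g,g))) \lor (\exists g\, Q(g,g))
Move each ¬ inward, flipping quantifiers it crosses:
  (\exists e\, \forall g\, (Q(g,e) \land \neg N(g,g))) \lor (\exists g\, Q(g,g))
Standardize variables apart so no two quantifiers bind the same name: g↦v1.
  (\exists e\, \forall g\, (Q(g,e) \land \neg N(g,g))) \lor (\exists v1\, Q(v1,v1))
Pull the quantifiers to the front (each side's bound variable is not free in the other side):
  \exists e\, \forall g\, \exists v1\, (Q(g,e) \land \neg N(g,g) \lor Q(v1,v1))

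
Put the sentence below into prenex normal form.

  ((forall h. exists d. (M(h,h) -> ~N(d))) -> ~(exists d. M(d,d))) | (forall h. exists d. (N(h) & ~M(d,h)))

Rewrite implications/biconditionals: A → B as ¬A ∨ B.
  ~(forall h. exists d. (~M(h,h) | ~N(d))) | ~(exists d. M(d,d)) | (forall h. exists d. (N(h) & ~M(d,h)))
Push ¬ through the quantifiers and connectives to reach negation normal form:
  (exists h. forall d. (M(h,h) & N(d))) | (forall d. ~M(d,d)) | (forall h. exists d. (N(h) & ~M(d,h)))
Standardize variables apart so no two quantifiers bind the same name: d↦p, h↦u, d↦z1.
  (exists h. forall d. (M(h,h) & N(d))) | (forall p. ~M(p,p)) | (forall u. exists z1. (N(u) & ~M(z1,u)))
Extract every quantifier outward, since the variables are now distinct and don't occur free across branches:
  exists h. forall d. forall p. forall u. exists z1. (M(h,h) & N(d) | ~M(p,p) | N(u) & ~M(z1,u))

exists h. forall d. forall p. forall u. exists z1. (M(h,h) & N(d) | ~M(p,p) | N(u) & ~M(z1,u))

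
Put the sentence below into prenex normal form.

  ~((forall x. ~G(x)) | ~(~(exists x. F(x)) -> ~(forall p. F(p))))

First replace A → B with ¬A ∨ B.
  ~((forall x. ~G(x)) | ~(~~(exists x. F(x)) | ~(forall p. F(p))))
Push ¬ through the quantifiers and connectives to reach negation normal form:
  (exists x. G(x)) & ((exists x. F(x)) | (exists p. ~F(p)))
Give each quantifier a distinct variable: x↦c.
  (exists x. G(x)) & ((exists c. F(c)) | (exists p. ~F(p)))
Pull the quantifiers to the front (each side's bound variable is not free in the other side):
  exists x. exists c. exists p. (G(x) & (F(c) | ~F(p)))

exists x. exists c. exists p. (G(x) & (F(c) | ~F(p)))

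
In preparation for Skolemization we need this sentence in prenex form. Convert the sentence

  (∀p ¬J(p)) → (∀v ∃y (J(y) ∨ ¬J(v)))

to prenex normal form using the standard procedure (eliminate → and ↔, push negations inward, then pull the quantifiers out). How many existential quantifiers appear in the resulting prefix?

2

Rewrite implications/biconditionals: A → B as ¬A ∨ B.
  ¬(∀p ¬J(p)) ∨ (∀v ∃y (J(y) ∨ ¬J(v)))
Move each ¬ inward, flipping quantifiers it crosses:
  (∃p J(p)) ∨ (∀v ∃y (J(y) ∨ ¬J(v)))
All bound variables are already distinct, so no renaming is needed.
Finally move all quantifiers to the prefix:
  ∃p ∀v ∃y (J(p) ∨ J(y) ∨ ¬J(v))
The prefix is ∃p ∀v ∃y: 1 universal, 2 existential.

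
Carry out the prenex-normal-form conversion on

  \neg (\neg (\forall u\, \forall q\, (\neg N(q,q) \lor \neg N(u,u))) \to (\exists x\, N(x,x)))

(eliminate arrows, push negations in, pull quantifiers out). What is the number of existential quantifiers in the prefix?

Eliminate → and ↔ using ¬ and ∨.
  \neg (\neg \neg (\forall u\, \forall q\, (\neg N(q,q) \lor \neg N(u,u))) \lor (\exists x\, N(x,x)))
Move each ¬ inward, flipping quantifiers it crosses:
  (\exists u\, \exists q\, (N(q,q) \land N(u,u))) \land (\forall x\, \neg N(x,x))
All bound variables are already distinct, so no renaming is needed.
Finally move all quantifiers to the prefix:
  \exists u\, \exists q\, \forall x\, (N(q,q) \land N(u,u) \land \neg N(x,x))
The prefix is \exists u \exists q \forall x: 1 universal, 2 existential.

2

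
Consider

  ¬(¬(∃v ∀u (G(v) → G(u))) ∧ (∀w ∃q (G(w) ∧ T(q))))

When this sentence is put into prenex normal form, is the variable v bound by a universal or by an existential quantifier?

Eliminate → and ↔ using ¬ and ∨.
  ¬(¬(∃v ∀u (¬G(v) ∨ G(u))) ∧ (∀w ∃q (G(w) ∧ T(q))))
Move each ¬ inward, flipping quantifiers it crosses:
  (∃v ∀u (¬G(v) ∨ G(u))) ∨ (∃w ∀q (¬G(w) ∨ ¬T(q)))
Extract every quantifier outward, since the variables are now distinct and don't occur free across branches:
  ∃v ∀u ∃w ∀q (¬G(v) ∨ G(u) ∨ ¬G(w) ∨ ¬T(q))
The quantifier ∃v sits under an even number of negations (counting the antecedent side of each →), so it remains existential.

existential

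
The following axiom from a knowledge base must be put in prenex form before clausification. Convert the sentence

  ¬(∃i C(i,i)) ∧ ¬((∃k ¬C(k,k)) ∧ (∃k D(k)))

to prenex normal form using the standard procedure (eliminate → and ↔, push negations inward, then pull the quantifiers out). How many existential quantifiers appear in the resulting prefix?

Drive negations inward (¬∀x A ≡ ∃x ¬A, ¬∃x A ≡ ∀x ¬A, De Morgan for ∧/∨):
  (∀i ¬C(i,i)) ∧ ((∀k C(k,k)) ∨ (∀k ¬D(k)))
Rename bound variables to avoid capture: k↦y1.
  (∀i ¬C(i,i)) ∧ ((∀k C(k,k)) ∨ (∀y1 ¬D(y1)))
Extract every quantifier outward, since the variables are now distinct and don't occur free across branches:
  ∀i ∀k ∀y1 (¬C(i,i) ∧ (C(k,k) ∨ ¬D(y1)))
The prefix is ∀i ∀k ∀y1: 3 universal, 0 existential.

0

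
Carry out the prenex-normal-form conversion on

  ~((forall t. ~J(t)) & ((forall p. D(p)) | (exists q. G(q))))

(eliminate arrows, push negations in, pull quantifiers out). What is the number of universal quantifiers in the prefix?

Drive negations inward (¬∀x A ≡ ∃x ¬A, ¬∃x A ≡ ∀x ¬A, De Morgan for ∧/∨):
  (exists t. J(t)) | (exists p. ~D(p)) & (forall q. ~G(q))
Finally move all quantifiers to the prefix:
  exists t. exists p. forall q. (J(t) | ~D(p) & ~G(q))
The prefix is exists t exists p forall q: 1 universal, 2 existential.

1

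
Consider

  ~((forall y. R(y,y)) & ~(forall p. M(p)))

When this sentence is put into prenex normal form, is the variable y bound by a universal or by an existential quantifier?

Push ¬ through the quantifiers and connectives to reach negation normal form:
  (exists y. ~R(y,y)) | (forall p. M(p))
All bound variables are already distinct, so no renaming is needed.
Pull the quantifiers to the front (each side's bound variable is not free in the other side):
  exists y. forall p. (~R(y,y) | M(p))
The quantifier forall y sits under an odd number of negations, so it flips to exists y.

existential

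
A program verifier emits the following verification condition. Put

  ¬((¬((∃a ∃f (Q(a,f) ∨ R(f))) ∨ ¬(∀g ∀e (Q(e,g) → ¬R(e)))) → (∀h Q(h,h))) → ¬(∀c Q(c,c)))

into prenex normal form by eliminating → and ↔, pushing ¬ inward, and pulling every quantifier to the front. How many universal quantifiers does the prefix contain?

First replace A → B with ¬A ∨ B.
  ¬(¬(¬¬((∃a ∃f (Q(a,f) ∨ R(f))) ∨ ¬(∀g ∀e (¬Q(e,g) ∨ ¬R(e)))) ∨ (∀h Q(h,h))) ∨ ¬(∀c Q(c,c)))
Push ¬ through the quantifiers and connectives to reach negation normal form:
  ((∃a ∃f (Q(a,f) ∨ R(f))) ∨ (∃g ∃e (Q(e,g) ∧ R(e))) ∨ (∀h Q(h,h))) ∧ (∀c Q(c,c))
Pull the quantifiers to the front (each side's bound variable is not free in the other side):
  ∃a ∃f ∃g ∃e ∀h ∀c ((Q(a,f) ∨ R(f) ∨ Q(e,g) ∧ R(e) ∨ Q(h,h)) ∧ Q(c,c))
The prefix is ∃a ∃f ∃g ∃e ∀h ∀c: 2 universal, 4 existential.

2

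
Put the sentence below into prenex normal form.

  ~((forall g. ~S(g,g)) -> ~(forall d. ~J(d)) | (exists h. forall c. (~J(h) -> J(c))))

forall g. forall d. forall h. exists c. (~S(g,g) & ~J(d) & ~J(h) & ~J(c))

Rewrite implications/biconditionals: A → B as ¬A ∨ B.
  ~(~(forall g. ~S(g,g)) | ~(forall d. ~J(d)) | (exists h. forall c. (~~J(h) | J(c))))
Drive negations inward (¬∀x A ≡ ∃x ¬A, ¬∃x A ≡ ∀x ¬A, De Morgan for ∧/∨):
  (forall g. ~S(g,g)) & (forall d. ~J(d)) & (forall h. exists c. (~J(h) & ~J(c)))
All bound variables are already distinct, so no renaming is needed.
Finally move all quantifiers to the prefix:
  forall g. forall d. forall h. exists c. (~S(g,g) & ~J(d) & ~J(h) & ~J(c))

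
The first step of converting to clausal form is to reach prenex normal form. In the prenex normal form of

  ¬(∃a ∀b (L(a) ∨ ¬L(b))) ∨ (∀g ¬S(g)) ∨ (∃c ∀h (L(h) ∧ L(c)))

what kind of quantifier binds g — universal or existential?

universal

Drive negations inward (¬∀x A ≡ ∃x ¬A, ¬∃x A ≡ ∀x ¬A, De Morgan for ∧/∨):
  (∀a ∃b (¬L(a) ∧ L(b))) ∨ (∀g ¬S(g)) ∨ (∃c ∀h (L(h) ∧ L(c)))
All bound variables are already distinct, so no renaming is needed.
Finally move all quantifiers to the prefix:
  ∀a ∃b ∀g ∃c ∀h (¬L(a) ∧ L(b) ∨ ¬S(g) ∨ L(h) ∧ L(c))
The quantifier ∀g sits under an even number of negations, so it remains universal.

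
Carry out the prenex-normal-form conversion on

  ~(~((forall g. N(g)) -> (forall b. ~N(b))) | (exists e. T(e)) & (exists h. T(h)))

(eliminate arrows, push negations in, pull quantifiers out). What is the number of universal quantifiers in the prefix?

3

First replace A → B with ¬A ∨ B.
  ~(~(~(forall g. N(g)) | (forall b. ~N(b))) | (exists e. T(e)) & (exists h. T(h)))
Move each ¬ inward, flipping quantifiers it crosses:
  ((exists g. ~N(g)) | (forall b. ~N(b))) & ((forall e. ~T(e)) | (forall h. ~T(h)))
Finally move all quantifiers to the prefix:
  exists g. forall b. forall e. forall h. ((~N(g) | ~N(b)) & (~T(e) | ~T(h)))
The prefix is exists g forall b forall e forall h: 3 universal, 1 existential.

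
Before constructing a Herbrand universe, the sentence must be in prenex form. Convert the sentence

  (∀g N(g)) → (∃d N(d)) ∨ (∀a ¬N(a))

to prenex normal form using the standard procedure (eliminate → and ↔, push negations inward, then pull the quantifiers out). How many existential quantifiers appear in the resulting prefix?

Eliminate → and ↔ using ¬ and ∨.
  ¬(∀g N(g)) ∨ (∃d N(d)) ∨ (∀a ¬N(a))
Move each ¬ inward, flipping quantifiers it crosses:
  (∃g ¬N(g)) ∨ (∃d N(d)) ∨ (∀a ¬N(a))
All bound variables are already distinct, so no renaming is needed.
Pull the quantifiers to the front (each side's bound variable is not free in the other side):
  ∃g ∃d ∀a (¬N(g) ∨ N(d) ∨ ¬N(a))
The prefix is ∃g ∃d ∀a: 1 universal, 2 existential.

2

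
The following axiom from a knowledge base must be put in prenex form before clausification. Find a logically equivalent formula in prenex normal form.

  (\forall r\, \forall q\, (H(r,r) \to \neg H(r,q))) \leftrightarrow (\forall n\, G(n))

First replace A → B with ¬A ∨ B; A ↔ B as (¬A ∨ B) ∧ (¬B ∨ A).
  (\neg (\forall r\, \forall q\, (\neg H(r,r) \lor \neg H(r,q))) \lor (\forall n\, G(n))) \land (\neg (\forall n\, G(n)) \lor (\forall r\, \forall q\, (\neg H(r,r) \lor \neg H(r,q))))
Move each ¬ inward, flipping quantifiers it crosses:
  ((\exists r\, \exists q\, (H(r,r) \land H(r,q))) \lor (\forall n\, G(n))) \land ((\exists n\, \neg G(n)) \lor (\forall r\, \forall q\, (\neg H(r,r) \lor \neg H(r,q))))
Standardize variables apart so no two quantifiers bind the same name: n↦s, r↦c, q↦u.
  ((\exists r\, \exists q\, (H(r,r) \land H(r,q))) \lor (\forall n\, G(n))) \land ((\exists s\, \neg G(s)) \lor (\forall c\, \forall u\, (\neg H(c,c) \lor \neg H(c,u))))
Finally move all quantifiers to the prefix:
  \exists r\, \exists q\, \forall n\, \exists s\, \forall c\, \forall u\, ((H(r,r) \land H(r,q) \lor G(n)) \land (\neg G(s) \lor \neg H(c,c) \lor \neg H(c,u)))

\exists r\, \exists q\, \forall n\, \exists s\, \forall c\, \forall u\, ((H(r,r) \land H(r,q) \lor G(n)) \land (\neg G(s) \lor \neg H(c,c) \lor \neg H(c,u)))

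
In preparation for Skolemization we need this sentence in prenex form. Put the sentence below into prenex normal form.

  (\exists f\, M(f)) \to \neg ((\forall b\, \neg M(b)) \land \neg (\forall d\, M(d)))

\forall f\, \exists b\, \forall d\, (\neg M(f) \lor M(b) \lor M(d))

Rewrite implications/biconditionals: A → B as ¬A ∨ B.
  \neg (\exists f\, M(f)) \lor \neg ((\forall b\, \neg M(b)) \land \neg (\forall d\, M(d)))
Move each ¬ inward, flipping quantifiers it crosses:
  (\forall f\, \neg M(f)) \lor (\exists b\, M(b)) \lor (\forall d\, M(d))
Finally move all quantifiers to the prefix:
  \forall f\, \exists b\, \forall d\, (\neg M(f) \lor M(b) \lor M(d))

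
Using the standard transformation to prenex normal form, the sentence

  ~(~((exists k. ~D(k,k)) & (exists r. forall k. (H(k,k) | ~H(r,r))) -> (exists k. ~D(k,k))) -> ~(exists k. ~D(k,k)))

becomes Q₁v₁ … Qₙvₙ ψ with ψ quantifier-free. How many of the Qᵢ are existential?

Rewrite implications/biconditionals: A → B as ¬A ∨ B.
  ~(~~(~((exists k. ~D(k,k)) & (exists r. forall k. (H(k,k) | ~H(r,r)))) | (exists k. ~D(k,k))) | ~(exists k. ~D(k,k)))
Drive negations inward (¬∀x A ≡ ∃x ¬A, ¬∃x A ≡ ∀x ¬A, De Morgan for ∧/∨):
  (exists k. ~D(k,k)) & (exists r. forall k. (H(k,k) | ~H(r,r))) & (forall k. D(k,k)) & (exists k. ~D(k,k))
Rename bound variables to avoid capture: k↦p, k↦z1, k↦y1.
  (exists k. ~D(k,k)) & (exists r. forall p. (H(p,p) | ~H(r,r))) & (forall z1. D(z1,z1)) & (exists y1. ~D(y1,y1))
Extract every quantifier outward, since the variables are now distinct and don't occur free across branches:
  exists k. exists r. forall p. forall z1. exists y1. (~D(k,k) & (H(p,p) | ~H(r,r)) & D(z1,z1) & ~D(y1,y1))
The prefix is exists k exists r forall p forall z1 exists y1: 2 universal, 3 existential.

3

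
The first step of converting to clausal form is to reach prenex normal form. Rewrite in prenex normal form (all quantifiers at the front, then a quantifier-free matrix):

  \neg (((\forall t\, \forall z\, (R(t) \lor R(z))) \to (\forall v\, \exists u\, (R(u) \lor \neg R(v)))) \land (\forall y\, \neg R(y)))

First replace A → B with ¬A ∨ B.
  \neg ((\neg (\forall t\, \forall z\, (R(t) \lor R(z))) \lor (\forall v\, \exists u\, (R(u) \lor \neg R(v)))) \land (\forall y\, \neg R(y)))
Push ¬ through the quantifiers and connectives to reach negation normal form:
  (\forall t\, \forall z\, (R(t) \lor R(z))) \land (\exists v\, \forall u\, (\neg R(u) \land R(v))) \lor (\exists y\, R(y))
All bound variables are already distinct, so no renaming is needed.
Extract every quantifier outward, since the variables are now distinct and don't occur free across branches:
  \forall t\, \forall z\, \exists v\, \forall u\, \exists y\, ((R(t) \lor R(z)) \land \neg R(u) \land R(v) \lor R(y))

\forall t\, \forall z\, \exists v\, \forall u\, \exists y\, ((R(t) \lor R(z)) \land \neg R(u) \land R(v) \lor R(y))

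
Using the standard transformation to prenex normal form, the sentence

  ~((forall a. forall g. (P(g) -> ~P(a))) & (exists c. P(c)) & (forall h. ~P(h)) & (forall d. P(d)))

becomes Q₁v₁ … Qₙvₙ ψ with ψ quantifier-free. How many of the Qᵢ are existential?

Eliminate → and ↔ using ¬ and ∨.
  ~((forall a. forall g. (~P(g) | ~P(a))) & (exists c. P(c)) & (forall h. ~P(h)) & (forall d. P(d)))
Drive negations inward (¬∀x A ≡ ∃x ¬A, ¬∃x A ≡ ∀x ¬A, De Morgan for ∧/∨):
  (exists a. exists g. (P(g) & P(a))) | (forall c. ~P(c)) | (exists h. P(h)) | (exists d. ~P(d))
Pull the quantifiers to the front (each side's bound variable is not free in the other side):
  exists a. exists g. forall c. exists h. exists d. (P(g) & P(a) | ~P(c) | P(h) | ~P(d))
The prefix is exists a exists g forall c exists h exists d: 1 universal, 4 existential.

4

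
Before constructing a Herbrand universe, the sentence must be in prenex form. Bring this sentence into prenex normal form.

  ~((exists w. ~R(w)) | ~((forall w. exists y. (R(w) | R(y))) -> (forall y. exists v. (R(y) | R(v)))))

forall w. exists p. forall y. forall s. exists v. (R(w) & (~R(p) & ~R(y) | R(s) | R(v)))

First replace A → B with ¬A ∨ B.
  ~((exists w. ~R(w)) | ~(~(forall w. exists y. (R(w) | R(y))) | (forall y. exists v. (R(y) | R(v)))))
Push ¬ through the quantifiers and connectives to reach negation normal form:
  (forall w. R(w)) & ((exists w. forall y. (~R(w) & ~R(y))) | (forall y. exists v. (R(y) | R(v))))
Give each quantifier a distinct variable: w↦p, y↦s.
  (forall w. R(w)) & ((exists p. forall y. (~R(p) & ~R(y))) | (forall s. exists v. (R(s) | R(v))))
Extract every quantifier outward, since the variables are now distinct and don't occur free across branches:
  forall w. exists p. forall y. forall s. exists v. (R(w) & (~R(p) & ~R(y) | R(s) | R(v)))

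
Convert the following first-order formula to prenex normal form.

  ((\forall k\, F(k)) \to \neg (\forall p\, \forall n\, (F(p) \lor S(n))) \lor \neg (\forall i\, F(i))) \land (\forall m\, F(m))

\exists k\, \exists p\, \exists n\, \exists i\, \forall m\, ((\neg F(k) \lor \neg F(p) \land \neg S(n) \lor \neg F(i)) \land F(m))

First replace A → B with ¬A ∨ B.
  (\neg (\forall k\, F(k)) \lor \neg (\forall p\, \forall n\, (F(p) \lor S(n))) \lor \neg (\forall i\, F(i))) \land (\forall m\, F(m))
Move each ¬ inward, flipping quantifiers it crosses:
  ((\exists k\, \neg F(k)) \lor (\exists p\, \exists n\, (\neg F(p) \land \neg S(n))) \lor (\exists i\, \neg F(i))) \land (\forall m\, F(m))
All bound variables are already distinct, so no renaming is needed.
Finally move all quantifiers to the prefix:
  \exists k\, \exists p\, \exists n\, \exists i\, \forall m\, ((\neg F(k) \lor \neg F(p) \land \neg S(n) \lor \neg F(i)) \land F(m))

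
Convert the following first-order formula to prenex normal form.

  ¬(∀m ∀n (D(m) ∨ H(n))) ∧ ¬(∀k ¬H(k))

∃m ∃n ∃k (¬D(m) ∧ ¬H(n) ∧ H(k))

Push ¬ through the quantifiers and connectives to reach negation normal form:
  (∃m ∃n (¬D(m) ∧ ¬H(n))) ∧ (∃k H(k))
All bound variables are already distinct, so no renaming is needed.
Extract every quantifier outward, since the variables are now distinct and don't occur free across branches:
  ∃m ∃n ∃k (¬D(m) ∧ ¬H(n) ∧ H(k))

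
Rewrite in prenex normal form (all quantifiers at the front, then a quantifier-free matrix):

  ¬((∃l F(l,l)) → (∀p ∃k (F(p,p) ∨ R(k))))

∃l ∃p ∀k (F(l,l) ∧ ¬F(p,p) ∧ ¬R(k))

Rewrite implications/biconditionals: A → B as ¬A ∨ B.
  ¬(¬(∃l F(l,l)) ∨ (∀p ∃k (F(p,p) ∨ R(k))))
Move each ¬ inward, flipping quantifiers it crosses:
  (∃l F(l,l)) ∧ (∃p ∀k (¬F(p,p) ∧ ¬R(k)))
Finally move all quantifiers to the prefix:
  ∃l ∃p ∀k (F(l,l) ∧ ¬F(p,p) ∧ ¬R(k))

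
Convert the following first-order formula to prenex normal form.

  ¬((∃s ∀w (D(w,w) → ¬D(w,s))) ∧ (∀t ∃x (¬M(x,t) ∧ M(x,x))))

First replace A → B with ¬A ∨ B.
  ¬((∃s ∀w (¬D(w,w) ∨ ¬D(w,s))) ∧ (∀t ∃x (¬M(x,t) ∧ M(x,x))))
Drive negations inward (¬∀x A ≡ ∃x ¬A, ¬∃x A ≡ ∀x ¬A, De Morgan for ∧/∨):
  (∀s ∃w (D(w,w) ∧ D(w,s))) ∨ (∃t ∀x (M(x,t) ∨ ¬M(x,x)))
All bound variables are already distinct, so no renaming is needed.
Extract every quantifier outward, since the variables are now distinct and don't occur free across branches:
  ∀s ∃w ∃t ∀x (D(w,w) ∧ D(w,s) ∨ M(x,t) ∨ ¬M(x,x))

∀s ∃w ∃t ∀x (D(w,w) ∧ D(w,s) ∨ M(x,t) ∨ ¬M(x,x))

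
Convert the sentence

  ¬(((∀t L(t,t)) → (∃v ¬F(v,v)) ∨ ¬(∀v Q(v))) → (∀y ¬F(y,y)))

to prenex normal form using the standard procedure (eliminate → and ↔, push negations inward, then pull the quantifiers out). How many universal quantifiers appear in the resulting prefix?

First replace A → B with ¬A ∨ B.
  ¬(¬(¬(∀t L(t,t)) ∨ (∃v ¬F(v,v)) ∨ ¬(∀v Q(v))) ∨ (∀y ¬F(y,y)))
Move each ¬ inward, flipping quantifiers it crosses:
  ((∃t ¬L(t,t)) ∨ (∃v ¬F(v,v)) ∨ (∃v ¬Q(v))) ∧ (∃y F(y,y))
Standardize variables apart so no two quantifiers bind the same name: v↦r.
  ((∃t ¬L(t,t)) ∨ (∃v ¬F(v,v)) ∨ (∃r ¬Q(r))) ∧ (∃y F(y,y))
Pull the quantifiers to the front (each side's bound variable is not free in the other side):
  ∃t ∃v ∃r ∃y ((¬L(t,t) ∨ ¬F(v,v) ∨ ¬Q(r)) ∧ F(y,y))
The prefix is ∃t ∃v ∃r ∃y: 0 universal, 4 existential.

0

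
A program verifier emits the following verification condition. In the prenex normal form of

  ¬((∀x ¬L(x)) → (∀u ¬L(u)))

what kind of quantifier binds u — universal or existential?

Eliminate → and ↔ using ¬ and ∨.
  ¬(¬(∀x ¬L(x)) ∨ (∀u ¬L(u)))
Drive negations inward (¬∀x A ≡ ∃x ¬A, ¬∃x A ≡ ∀x ¬A, De Morgan for ∧/∨):
  (∀x ¬L(x)) ∧ (∃u L(u))
Pull the quantifiers to the front (each side's bound variable is not free in the other side):
  ∀x ∃u (¬L(x) ∧ L(u))
The quantifier ∀u sits under an odd number of negations (counting the antecedent side of each →), so it flips to ∃u.

existential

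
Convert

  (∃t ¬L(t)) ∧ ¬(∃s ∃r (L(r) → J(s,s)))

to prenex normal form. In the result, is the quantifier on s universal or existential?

First replace A → B with ¬A ∨ B.
  (∃t ¬L(t)) ∧ ¬(∃s ∃r (¬L(r) ∨ J(s,s)))
Push ¬ through the quantifiers and connectives to reach negation normal form:
  (∃t ¬L(t)) ∧ (∀s ∀r (L(r) ∧ ¬J(s,s)))
Extract every quantifier outward, since the variables are now distinct and don't occur free across branches:
  ∃t ∀s ∀r (¬L(t) ∧ L(r) ∧ ¬J(s,s))
The quantifier ∃s sits under an odd number of negations (counting the antecedent side of each →), so it flips to ∀s.

universal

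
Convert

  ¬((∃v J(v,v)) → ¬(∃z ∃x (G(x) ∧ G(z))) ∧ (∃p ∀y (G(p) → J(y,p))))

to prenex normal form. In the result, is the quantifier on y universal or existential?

existential

First replace A → B with ¬A ∨ B.
  ¬(¬(∃v J(v,v)) ∨ ¬(∃z ∃x (G(x) ∧ G(z))) ∧ (∃p ∀y (¬G(p) ∨ J(y,p))))
Move each ¬ inward, flipping quantifiers it crosses:
  (∃v J(v,v)) ∧ ((∃z ∃x (G(x) ∧ G(z))) ∨ (∀p ∃y (G(p) ∧ ¬J(y,p))))
All bound variables are already distinct, so no renaming is needed.
Finally move all quantifiers to the prefix:
  ∃v ∃z ∃x ∀p ∃y (J(v,v) ∧ (G(x) ∧ G(z) ∨ G(p) ∧ ¬J(y,p)))
The quantifier ∀y sits under an odd number of negations (counting the antecedent side of each →), so it flips to ∃y.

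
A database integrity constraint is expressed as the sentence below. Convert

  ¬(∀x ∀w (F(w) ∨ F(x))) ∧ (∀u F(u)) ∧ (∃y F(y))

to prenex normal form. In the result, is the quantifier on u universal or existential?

universal

Move each ¬ inward, flipping quantifiers it crosses:
  (∃x ∃w (¬F(w) ∧ ¬F(x))) ∧ (∀u F(u)) ∧ (∃y F(y))
Extract every quantifier outward, since the variables are now distinct and don't occur free across branches:
  ∃x ∃w ∀u ∃y (¬F(w) ∧ ¬F(x) ∧ F(u) ∧ F(y))
The quantifier ∀u sits under an even number of negations, so it remains universal.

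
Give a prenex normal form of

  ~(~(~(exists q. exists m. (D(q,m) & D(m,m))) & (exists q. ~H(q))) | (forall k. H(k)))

Drive negations inward (¬∀x A ≡ ∃x ¬A, ¬∃x A ≡ ∀x ¬A, De Morgan for ∧/∨):
  (forall q. forall m. (~D(q,m) | ~D(m,m))) & (exists q. ~H(q)) & (exists k. ~H(k))
Standardize variables apart so no two quantifiers bind the same name: q↦z1.
  (forall q. forall m. (~D(q,m) | ~D(m,m))) & (exists z1. ~H(z1)) & (exists k. ~H(k))
Extract every quantifier outward, since the variables are now distinct and don't occur free across branches:
  forall q. forall m. exists z1. exists k. ((~D(q,m) | ~D(m,m)) & ~H(z1) & ~H(k))

forall q. forall m. exists z1. exists k. ((~D(q,m) | ~D(m,m)) & ~H(z1) & ~H(k))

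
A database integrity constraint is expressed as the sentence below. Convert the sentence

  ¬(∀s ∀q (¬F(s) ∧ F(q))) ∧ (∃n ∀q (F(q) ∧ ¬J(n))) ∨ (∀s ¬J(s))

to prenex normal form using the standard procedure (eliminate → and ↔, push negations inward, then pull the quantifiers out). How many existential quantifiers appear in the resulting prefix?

3

Drive negations inward (¬∀x A ≡ ∃x ¬A, ¬∃x A ≡ ∀x ¬A, De Morgan for ∧/∨):
  (∃s ∃q (F(s) ∨ ¬F(q))) ∧ (∃n ∀q (F(q) ∧ ¬J(n))) ∨ (∀s ¬J(s))
Standardize variables apart so no two quantifiers bind the same name: q↦x, s↦u1.
  (∃s ∃q (F(s) ∨ ¬F(q))) ∧ (∃n ∀x (F(x) ∧ ¬J(n))) ∨ (∀u1 ¬J(u1))
Extract every quantifier outward, since the variables are now distinct and don't occur free across branches:
  ∃s ∃q ∃n ∀x ∀u1 ((F(s) ∨ ¬F(q)) ∧ F(x) ∧ ¬J(n) ∨ ¬J(u1))
The prefix is ∃s ∃q ∃n ∀x ∀u1: 2 universal, 3 existential.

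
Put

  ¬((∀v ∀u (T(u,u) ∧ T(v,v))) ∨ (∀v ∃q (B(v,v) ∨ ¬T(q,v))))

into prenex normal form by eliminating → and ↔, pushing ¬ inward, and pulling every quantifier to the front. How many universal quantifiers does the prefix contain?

1

Push ¬ through the quantifiers and connectives to reach negation normal form:
  (∃v ∃u (¬T(u,u) ∨ ¬T(v,v))) ∧ (∃v ∀q (¬B(v,v) ∧ T(q,v)))
Rename bound variables to avoid capture: v↦t.
  (∃v ∃u (¬T(u,u) ∨ ¬T(v,v))) ∧ (∃t ∀q (¬B(t,t) ∧ T(q,t)))
Pull the quantifiers to the front (each side's bound variable is not free in the other side):
  ∃v ∃u ∃t ∀q ((¬T(u,u) ∨ ¬T(v,v)) ∧ ¬B(t,t) ∧ T(q,t))
The prefix is ∃v ∃u ∃t ∀q: 1 universal, 3 existential.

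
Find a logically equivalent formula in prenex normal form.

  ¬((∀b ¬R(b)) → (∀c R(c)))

∀b ∃c (¬R(b) ∧ ¬R(c))

First replace A → B with ¬A ∨ B.
  ¬(¬(∀b ¬R(b)) ∨ (∀c R(c)))
Move each ¬ inward, flipping quantifiers it crosses:
  (∀b ¬R(b)) ∧ (∃c ¬R(c))
All bound variables are already distinct, so no renaming is needed.
Pull the quantifiers to the front (each side's bound variable is not free in the other side):
  ∀b ∃c (¬R(b) ∧ ¬R(c))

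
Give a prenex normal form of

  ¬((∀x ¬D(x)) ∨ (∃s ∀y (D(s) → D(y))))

First replace A → B with ¬A ∨ B.
  ¬((∀x ¬D(x)) ∨ (∃s ∀y (¬D(s) ∨ D(y))))
Drive negations inward (¬∀x A ≡ ∃x ¬A, ¬∃x A ≡ ∀x ¬A, De Morgan for ∧/∨):
  (∃x D(x)) ∧ (∀s ∃y (D(s) ∧ ¬D(y)))
Extract every quantifier outward, since the variables are now distinct and don't occur free across branches:
  ∃x ∀s ∃y (D(x) ∧ D(s) ∧ ¬D(y))

∃x ∀s ∃y (D(x) ∧ D(s) ∧ ¬D(y))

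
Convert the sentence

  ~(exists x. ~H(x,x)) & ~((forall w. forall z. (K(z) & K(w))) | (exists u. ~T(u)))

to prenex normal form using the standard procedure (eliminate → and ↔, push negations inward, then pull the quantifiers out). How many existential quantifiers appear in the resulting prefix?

Drive negations inward (¬∀x A ≡ ∃x ¬A, ¬∃x A ≡ ∀x ¬A, De Morgan for ∧/∨):
  (forall x. H(x,x)) & (exists w. exists z. (~K(z) | ~K(w))) & (forall u. T(u))
All bound variables are already distinct, so no renaming is needed.
Extract every quantifier outward, since the variables are now distinct and don't occur free across branches:
  forall x. exists w. exists z. forall u. (H(x,x) & (~K(z) | ~K(w)) & T(u))
The prefix is forall x exists w exists z forall u: 2 universal, 2 existential.

2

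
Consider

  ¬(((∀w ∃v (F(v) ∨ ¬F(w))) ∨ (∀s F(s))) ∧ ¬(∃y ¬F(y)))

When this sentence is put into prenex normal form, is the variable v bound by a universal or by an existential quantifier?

Push ¬ through the quantifiers and connectives to reach negation normal form:
  (∃w ∀v (¬F(v) ∧ F(w))) ∧ (∃s ¬F(s)) ∨ (∃y ¬F(y))
Pull the quantifiers to the front (each side's bound variable is not free in the other side):
  ∃w ∀v ∃s ∃y (¬F(v) ∧ F(w) ∧ ¬F(s) ∨ ¬F(y))
The quantifier ∃v sits under an odd number of negations, so it flips to ∀v.

universal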